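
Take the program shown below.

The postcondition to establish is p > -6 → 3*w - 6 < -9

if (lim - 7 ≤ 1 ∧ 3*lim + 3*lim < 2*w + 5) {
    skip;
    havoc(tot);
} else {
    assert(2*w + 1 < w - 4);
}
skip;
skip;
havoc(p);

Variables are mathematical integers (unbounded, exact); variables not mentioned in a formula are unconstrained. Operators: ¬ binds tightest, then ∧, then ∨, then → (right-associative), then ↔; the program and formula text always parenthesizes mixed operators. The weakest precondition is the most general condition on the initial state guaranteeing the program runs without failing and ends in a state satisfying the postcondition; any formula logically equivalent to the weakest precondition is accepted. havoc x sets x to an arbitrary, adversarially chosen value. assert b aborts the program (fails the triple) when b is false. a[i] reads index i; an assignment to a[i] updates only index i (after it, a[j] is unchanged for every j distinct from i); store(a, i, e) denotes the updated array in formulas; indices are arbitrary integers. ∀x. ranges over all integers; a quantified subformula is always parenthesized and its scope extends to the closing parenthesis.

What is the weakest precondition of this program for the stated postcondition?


Working backward. After the program, the postcondition p > -6 → 3*w - 6 < -9 must hold; in canonical form it is p > -6 → 3*w < -3.
Before havoc p: ∀p_1. (p_1 > -6 → 3*w < -3)
Before skip: ∀p_1. (p_1 > -6 → 3*w < -3)
Before skip: ∀p_1. (p_1 > -6 → 3*w < -3)
Then branch requires ∀p_1. (p_1 > -6 → 3*w < -3); else branch requires w < -5 ∧ (∀p_1. (p_1 > -6 → 3*w < -3)).
Before the if: ((lim ≤ 8 ∧ 6*lim < 2*w + 5) → (∀p_1. (p_1 > -6 → 3*w < -3))) ∧ ((¬(lim ≤ 8 ∧ 6*lim < 2*w + 5)) → (w < -5 ∧ (∀p_1. (p_1 > -6 → 3*w < -3))))
Answer: WP = ((lim ≤ 8 ∧ 6*lim < 2*w + 5) → (∀p_1. (p_1 > -6 → 3*w < -3))) ∧ ((¬(lim ≤ 8 ∧ 6*lim < 2*w + 5)) → (w < -5 ∧ (∀p_1. (p_1 > -6 → 3*w < -3))))


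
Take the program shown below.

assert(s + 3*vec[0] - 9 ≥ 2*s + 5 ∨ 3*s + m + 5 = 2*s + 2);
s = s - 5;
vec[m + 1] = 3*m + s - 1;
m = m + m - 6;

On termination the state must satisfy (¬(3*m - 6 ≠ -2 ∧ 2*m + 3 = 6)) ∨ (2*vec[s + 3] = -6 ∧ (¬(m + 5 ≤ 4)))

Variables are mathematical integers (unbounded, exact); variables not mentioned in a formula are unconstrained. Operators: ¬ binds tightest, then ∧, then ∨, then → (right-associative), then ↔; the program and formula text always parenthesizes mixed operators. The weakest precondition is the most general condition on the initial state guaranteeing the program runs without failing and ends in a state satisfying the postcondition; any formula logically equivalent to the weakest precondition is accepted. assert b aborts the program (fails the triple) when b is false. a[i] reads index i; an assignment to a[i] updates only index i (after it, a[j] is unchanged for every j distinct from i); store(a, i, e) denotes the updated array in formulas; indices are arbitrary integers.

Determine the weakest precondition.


Working backward. After the program, the postcondition (¬(3*m - 6 ≠ -2 ∧ 2*m + 3 = 6)) ∨ (2*vec[s + 3] = -6 ∧ (¬(m + 5 ≤ 4))) must hold; in canonical form it is (¬(3*m ≠ 4 ∧ 2*m = 3)) ∨ (2*vec[s + 3] = -6 ∧ (¬(m ≤ -1))).
Before m := m + m - 6: (¬(6*m ≠ 22 ∧ 4*m = 15)) ∨ (2*vec[s + 3] = -6 ∧ (¬(2*m ≤ 5)))
Before vec[m + 1] := 3*m + s - 1: (¬(6*m ≠ 22 ∧ 4*m = 15)) ∨ (2*store(vec, m + 1, 3*m + s - 1)[s + 3] = -6 ∧ (¬(2*m ≤ 5)))
Before s := s - 5: (¬(6*m ≠ 22 ∧ 4*m = 15)) ∨ (2*store(vec, m + 1, 3*m + s - 6)[s - 2] = -6 ∧ (¬(2*m ≤ 5)))
Before assert s + 3*vec[0] - 9 ≥ 2*s + 5 ∨ 3*s + m + 5 = 2*s + 2: (3*vec[0] ≥ s + 14 ∨ m + s = -3) ∧ ((¬(6*m ≠ 22 ∧ 4*m = 15)) ∨ (2*store(vec, m + 1, 3*m + s - 6)[s - 2] = -6 ∧ (¬(2*m ≤ 5))))
Answer: WP = (3*vec[0] ≥ s + 14 ∨ m + s = -3) ∧ ((¬(6*m ≠ 22 ∧ 4*m = 15)) ∨ (2*store(vec, m + 1, 3*m + s - 6)[s - 2] = -6 ∧ (¬(2*m ≤ 5))))


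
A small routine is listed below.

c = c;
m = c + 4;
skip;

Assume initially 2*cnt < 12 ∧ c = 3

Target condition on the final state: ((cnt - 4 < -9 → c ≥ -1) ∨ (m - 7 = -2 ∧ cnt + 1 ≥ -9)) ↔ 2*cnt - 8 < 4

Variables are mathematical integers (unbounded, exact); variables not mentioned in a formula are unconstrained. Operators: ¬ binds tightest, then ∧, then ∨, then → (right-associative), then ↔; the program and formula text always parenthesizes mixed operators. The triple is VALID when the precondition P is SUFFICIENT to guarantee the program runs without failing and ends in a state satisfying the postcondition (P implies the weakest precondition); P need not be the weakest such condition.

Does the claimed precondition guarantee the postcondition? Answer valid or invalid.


Working backward. After the program, the postcondition ((cnt - 4 < -9 → c ≥ -1) ∨ (m - 7 = -2 ∧ cnt + 1 ≥ -9)) ↔ 2*cnt - 8 < 4 must hold; in canonical form it is ((cnt < -5 → c ≥ -1) ∨ (m = 5 ∧ cnt ≥ -10)) ↔ 2*cnt < 12.
Before skip: ((cnt < -5 → c ≥ -1) ∨ (m = 5 ∧ cnt ≥ -10)) ↔ 2*cnt < 12
Before m := c + 4: ((cnt < -5 → c ≥ -1) ∨ (c = 1 ∧ cnt ≥ -10)) ↔ 2*cnt < 12
Before c := c: ((cnt < -5 → c ≥ -1) ∨ (c = 1 ∧ cnt ≥ -10)) ↔ 2*cnt < 12
The weakest precondition is ((cnt < -5 → c ≥ -1) ∨ (c = 1 ∧ cnt ≥ -10)) ↔ 2*cnt < 12.
Check whether 2*cnt < 12 ∧ c = 3 implies it.
Every state satisfying the precondition satisfies the weakest precondition: the implication holds.
Answer: valid


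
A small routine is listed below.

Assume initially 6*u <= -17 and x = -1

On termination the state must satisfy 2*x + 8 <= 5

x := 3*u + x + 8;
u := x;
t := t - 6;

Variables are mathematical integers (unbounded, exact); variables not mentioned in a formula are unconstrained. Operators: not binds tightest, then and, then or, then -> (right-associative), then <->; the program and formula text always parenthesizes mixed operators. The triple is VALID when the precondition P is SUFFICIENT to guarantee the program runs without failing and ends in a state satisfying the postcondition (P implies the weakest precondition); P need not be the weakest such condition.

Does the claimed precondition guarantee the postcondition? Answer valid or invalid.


Working backward. After the program, the postcondition 2*x + 8 <= 5 must hold; in canonical form it is 2*x <= -3.
Before t := t - 6: 2*x <= -3
Before u := x: 2*x <= -3
Before x := 3*u + x + 8: 6*u + 2*x <= -19
The weakest precondition is 6*u + 2*x <= -19.
Check whether 6*u <= -17 and x = -1 implies it.
Every state satisfying the precondition satisfies the weakest precondition: the implication holds.
Answer: valid


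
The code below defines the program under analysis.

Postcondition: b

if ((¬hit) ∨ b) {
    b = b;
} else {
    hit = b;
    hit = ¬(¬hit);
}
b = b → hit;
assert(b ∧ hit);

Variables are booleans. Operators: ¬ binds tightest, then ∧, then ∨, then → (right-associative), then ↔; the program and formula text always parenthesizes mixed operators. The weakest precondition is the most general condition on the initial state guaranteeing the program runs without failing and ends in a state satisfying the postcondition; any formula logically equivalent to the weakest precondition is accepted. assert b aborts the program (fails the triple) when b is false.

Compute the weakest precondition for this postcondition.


Working backward. After the program, b must hold.
Before assert b ∧ hit: b ∧ hit
Before b := b → hit: (b → hit) ∧ hit
Then branch requires (b → hit) ∧ hit; else branch requires b.
Before the if: (((¬hit) ∨ b) → ((b → hit) ∧ hit)) ∧ ((¬((¬hit) ∨ b)) → b)
Answer: WP = (((¬hit) ∨ b) → ((b → hit) ∧ hit)) ∧ ((¬((¬hit) ∨ b)) → b)


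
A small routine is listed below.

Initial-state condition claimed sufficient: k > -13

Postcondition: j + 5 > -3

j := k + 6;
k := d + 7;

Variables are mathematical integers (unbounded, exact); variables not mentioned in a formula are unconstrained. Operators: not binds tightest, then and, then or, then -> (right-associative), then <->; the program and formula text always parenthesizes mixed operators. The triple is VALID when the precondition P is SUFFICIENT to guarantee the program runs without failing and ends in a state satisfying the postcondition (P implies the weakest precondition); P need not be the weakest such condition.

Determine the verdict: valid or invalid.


Working backward. After the program, the postcondition j + 5 > -3 must hold; in canonical form it is j > -8.
Before k := d + 7: j > -8
Before j := k + 6: k > -14
The weakest precondition is k > -14.
Check whether k > -13 implies it.
Every state satisfying the precondition satisfies the weakest precondition: the implication holds.
Answer: valid


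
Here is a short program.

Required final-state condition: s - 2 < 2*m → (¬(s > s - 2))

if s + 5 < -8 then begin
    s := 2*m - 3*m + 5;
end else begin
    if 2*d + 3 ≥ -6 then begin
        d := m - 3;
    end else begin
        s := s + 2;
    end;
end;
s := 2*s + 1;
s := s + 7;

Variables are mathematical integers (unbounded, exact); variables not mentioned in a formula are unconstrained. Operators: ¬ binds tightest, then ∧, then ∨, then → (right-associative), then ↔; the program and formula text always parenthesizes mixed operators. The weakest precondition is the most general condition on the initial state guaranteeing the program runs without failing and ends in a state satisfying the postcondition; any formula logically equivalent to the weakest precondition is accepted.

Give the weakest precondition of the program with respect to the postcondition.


Working backward. After the program, the postcondition s - 2 < 2*m → (¬(s > s - 2)) must hold; in canonical form it is ¬(s < 2*m + 2).
Before s := s + 7: ¬(s < 2*m - 5)
Before s := 2*s + 1: ¬(2*s < 2*m - 6)
Then branch requires ¬(4*m > 16); else branch requires (2*d ≥ -9 → (¬(2*s < 2*m - 6))) ∧ ((¬(2*d ≥ -9)) → (¬(2*s < 2*m - 10))).
Before the if: (s < -13 → (¬(4*m > 16))) ∧ ((¬(s < -13)) → ((2*d ≥ -9 → (¬(2*s < 2*m - 6))) ∧ ((¬(2*d ≥ -9)) → (¬(2*s < 2*m - 10)))))
Answer: WP = (s < -13 → (¬(4*m > 16))) ∧ ((¬(s < -13)) → ((2*d ≥ -9 → (¬(2*s < 2*m - 6))) ∧ ((¬(2*d ≥ -9)) → (¬(2*s < 2*m - 10)))))


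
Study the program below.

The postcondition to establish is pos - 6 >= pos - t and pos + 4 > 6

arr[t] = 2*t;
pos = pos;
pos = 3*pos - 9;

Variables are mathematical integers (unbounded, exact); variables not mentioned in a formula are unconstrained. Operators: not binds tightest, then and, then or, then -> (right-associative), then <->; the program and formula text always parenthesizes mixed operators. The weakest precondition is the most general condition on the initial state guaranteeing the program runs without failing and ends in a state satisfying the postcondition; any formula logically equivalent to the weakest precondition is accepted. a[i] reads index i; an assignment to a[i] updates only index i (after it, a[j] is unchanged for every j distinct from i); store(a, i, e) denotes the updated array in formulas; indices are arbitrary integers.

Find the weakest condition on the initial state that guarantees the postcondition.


Working backward. After the program, the postcondition pos - 6 >= pos - t and pos + 4 > 6 must hold; in canonical form it is t >= 6 and pos > 2.
Before pos := 3*pos - 9: t >= 6 and 3*pos > 11
Before pos := pos: t >= 6 and 3*pos > 11
Before arr[t] := 2*t: t >= 6 and 3*pos > 11
Answer: WP = t >= 6 and 3*pos > 11


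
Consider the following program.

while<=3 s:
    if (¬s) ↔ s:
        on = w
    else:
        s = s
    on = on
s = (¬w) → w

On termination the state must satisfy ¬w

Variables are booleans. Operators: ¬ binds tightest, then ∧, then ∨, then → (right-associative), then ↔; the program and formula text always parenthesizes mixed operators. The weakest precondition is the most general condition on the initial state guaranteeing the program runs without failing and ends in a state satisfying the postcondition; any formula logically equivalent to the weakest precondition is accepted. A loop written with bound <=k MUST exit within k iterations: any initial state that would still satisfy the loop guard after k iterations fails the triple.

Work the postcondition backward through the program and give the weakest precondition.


Working backward. After the program, ¬w must hold.
Before s := (¬w) → w: ¬w
Before the loop (bound <=3), unroll the exhaustion recursion (WP_0 = exit-now case; WP_j = one more guarded iteration, up to j = 3):
  WP_0: (¬s) ∧ (¬w)
  WP_1: (s → ((((¬s) ↔ s) → ((¬s) ∧ (¬w))) ∧ ((¬((¬s) ↔ s)) → ((¬s) ∧ (¬w))))) ∧ ((¬s) → (¬w))
  WP_2: (s → ((((¬s) ↔ s) → ((s → ((((¬s) ↔ s) → ((¬s) ∧ (¬w))) ∧ ((¬((¬s) ↔ s)) → ((¬s) ∧ (¬w))))) ∧ ((¬s) → (¬w)))) ∧ ((¬((¬s) ↔ s)) → ((s → ((((¬s) ↔ s) → ((¬s) ∧ (¬w))) ∧ ((¬((¬s) ↔ s)) → ((¬s) ∧ (¬w))))) ∧ ((¬s) → (¬w)))))) ∧ ((¬s) → (¬w))
  WP_3: (s → ((((¬s) ↔ s) → ((s → ((((¬s) ↔ s) → ((s → ((((¬s) ↔ s) → ((¬s) ∧ (¬w))) ∧ ((¬((¬s) ↔ s)) → ((¬s) ∧ (¬w))))) ∧ ((¬s) → (¬w)))) ∧ ((¬((¬s) ↔ s)) → ((s → ((((¬s) ↔ s) → ((¬s) ∧ (¬w))) ∧ ((¬((¬s) ↔ s)) → ((¬s) ∧ (¬w))))) ∧ ((¬s) → (¬w)))))) ∧ ((¬s) → (¬w)))) ∧ ((¬((¬s) ↔ s)) → ((s → ((((¬s) ↔ s) → ((s → ((((¬s) ↔ s) → ((¬s) ∧ (¬w))) ∧ ((¬((¬s) ↔ s)) → ((¬s) ∧ (¬w))))) ∧ ((¬s) → (¬w)))) ∧ ((¬((¬s) ↔ s)) → ((s → ((((¬s) ↔ s) → ((¬s) ∧ (¬w))) ∧ ((¬((¬s) ↔ s)) → ((¬s) ∧ (¬w))))) ∧ ((¬s) → (¬w)))))) ∧ ((¬s) → (¬w)))))) ∧ ((¬s) → (¬w))
So before the loop: (s → ((((¬s) ↔ s) → ((s → ((((¬s) ↔ s) → ((s → ((((¬s) ↔ s) → ((¬s) ∧ (¬w))) ∧ ((¬((¬s) ↔ s)) → ((¬s) ∧ (¬w))))) ∧ ((¬s) → (¬w)))) ∧ ((¬((¬s) ↔ s)) → ((s → ((((¬s) ↔ s) → ((¬s) ∧ (¬w))) ∧ ((¬((¬s) ↔ s)) → ((¬s) ∧ (¬w))))) ∧ ((¬s) → (¬w)))))) ∧ ((¬s) → (¬w)))) ∧ ((¬((¬s) ↔ s)) → ((s → ((((¬s) ↔ s) → ((s → ((((¬s) ↔ s) → ((¬s) ∧ (¬w))) ∧ ((¬((¬s) ↔ s)) → ((¬s) ∧ (¬w))))) ∧ ((¬s) → (¬w)))) ∧ ((¬((¬s) ↔ s)) → ((s → ((((¬s) ↔ s) → ((¬s) ∧ (¬w))) ∧ ((¬((¬s) ↔ s)) → ((¬s) ∧ (¬w))))) ∧ ((¬s) → (¬w)))))) ∧ ((¬s) → (¬w)))))) ∧ ((¬s) → (¬w))
Answer: WP = (s → ((((¬s) ↔ s) → ((s → ((((¬s) ↔ s) → ((s → ((((¬s) ↔ s) → ((¬s) ∧ (¬w))) ∧ ((¬((¬s) ↔ s)) → ((¬s) ∧ (¬w))))) ∧ ((¬s) → (¬w)))) ∧ ((¬((¬s) ↔ s)) → ((s → ((((¬s) ↔ s) → ((¬s) ∧ (¬w))) ∧ ((¬((¬s) ↔ s)) → ((¬s) ∧ (¬w))))) ∧ ((¬s) → (¬w)))))) ∧ ((¬s) → (¬w)))) ∧ ((¬((¬s) ↔ s)) → ((s → ((((¬s) ↔ s) → ((s → ((((¬s) ↔ s) → ((¬s) ∧ (¬w))) ∧ ((¬((¬s) ↔ s)) → ((¬s) ∧ (¬w))))) ∧ ((¬s) → (¬w)))) ∧ ((¬((¬s) ↔ s)) → ((s → ((((¬s) ↔ s) → ((¬s) ∧ (¬w))) ∧ ((¬((¬s) ↔ s)) → ((¬s) ∧ (¬w))))) ∧ ((¬s) → (¬w)))))) ∧ ((¬s) → (¬w)))))) ∧ ((¬s) → (¬w))


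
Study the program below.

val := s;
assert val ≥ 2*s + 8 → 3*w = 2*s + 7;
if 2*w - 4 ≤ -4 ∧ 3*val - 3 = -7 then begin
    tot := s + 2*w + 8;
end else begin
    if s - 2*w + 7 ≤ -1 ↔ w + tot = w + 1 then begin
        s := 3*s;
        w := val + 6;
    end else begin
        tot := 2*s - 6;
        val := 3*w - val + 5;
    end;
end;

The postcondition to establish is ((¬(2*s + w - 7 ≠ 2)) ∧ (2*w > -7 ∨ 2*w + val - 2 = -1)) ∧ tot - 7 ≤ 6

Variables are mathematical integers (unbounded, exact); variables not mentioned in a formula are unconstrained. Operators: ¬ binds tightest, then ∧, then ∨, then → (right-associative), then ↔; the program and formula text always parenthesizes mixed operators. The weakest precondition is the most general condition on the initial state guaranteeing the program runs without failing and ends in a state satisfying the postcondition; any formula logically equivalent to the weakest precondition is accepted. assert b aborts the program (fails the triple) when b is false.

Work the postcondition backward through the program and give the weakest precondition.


Working backward. After the program, the postcondition ((¬(2*s + w - 7 ≠ 2)) ∧ (2*w > -7 ∨ 2*w + val - 2 = -1)) ∧ tot - 7 ≤ 6 must hold; in canonical form it is (¬(2*s + w ≠ 9)) ∧ (2*w > -7 ∨ val + 2*w = 1) ∧ tot ≤ 13.
Then branch requires (¬(2*s + w ≠ 9)) ∧ (2*w > -7 ∨ val + 2*w = 1) ∧ s + 2*w ≤ 5; else branch requires ((s ≤ 2*w - 8 ↔ tot = 1) → ((¬(6*s + val ≠ 3)) ∧ (2*val > -19 ∨ 3*val = -11) ∧ tot ≤ 13)) ∧ ((¬(s ≤ 2*w - 8 ↔ tot = 1)) → ((¬(2*s + w ≠ 9)) ∧ (2*w > -7 ∨ 5*w = val - 4) ∧ 2*s ≤ 19)).
Before the if: ((2*w ≤ 0 ∧ 3*val = -4) → ((¬(2*s + w ≠ 9)) ∧ (2*w > -7 ∨ val + 2*w = 1) ∧ s + 2*w ≤ 5)) ∧ ((¬(2*w ≤ 0 ∧ 3*val = -4)) → (((s ≤ 2*w - 8 ↔ tot = 1) → ((¬(6*s + val ≠ 3)) ∧ (2*val > -19 ∨ 3*val = -11) ∧ tot ≤ 13)) ∧ ((¬(s ≤ 2*w - 8 ↔ tot = 1)) → ((¬(2*s + w ≠ 9)) ∧ (2*w > -7 ∨ 5*w = val - 4) ∧ 2*s ≤ 19))))
Before assert val ≥ 2*s + 8 → 3*w = 2*s + 7: (val ≥ 2*s + 8 → 3*w = 2*s + 7) ∧ ((2*w ≤ 0 ∧ 3*val = -4) → ((¬(2*s + w ≠ 9)) ∧ (2*w > -7 ∨ val + 2*w = 1) ∧ s + 2*w ≤ 5)) ∧ ((¬(2*w ≤ 0 ∧ 3*val = -4)) → (((s ≤ 2*w - 8 ↔ tot = 1) → ((¬(6*s + val ≠ 3)) ∧ (2*val > -19 ∨ 3*val = -11) ∧ tot ≤ 13)) ∧ ((¬(s ≤ 2*w - 8 ↔ tot = 1)) → ((¬(2*s + w ≠ 9)) ∧ (2*w > -7 ∨ 5*w = val - 4) ∧ 2*s ≤ 19))))
Before val := s: (s ≤ -8 → 3*w = 2*s + 7) ∧ ((2*w ≤ 0 ∧ 3*s = -4) → ((¬(2*s + w ≠ 9)) ∧ (2*w > -7 ∨ s + 2*w = 1) ∧ s + 2*w ≤ 5)) ∧ ((¬(2*w ≤ 0 ∧ 3*s = -4)) → (((s ≤ 2*w - 8 ↔ tot = 1) → ((¬(7*s ≠ 3)) ∧ (2*s > -19 ∨ 3*s = -11) ∧ tot ≤ 13)) ∧ ((¬(s ≤ 2*w - 8 ↔ tot = 1)) → ((¬(2*s + w ≠ 9)) ∧ (2*w > -7 ∨ 5*w = s - 4) ∧ 2*s ≤ 19))))
Answer: WP = (s ≤ -8 → 3*w = 2*s + 7) ∧ ((2*w ≤ 0 ∧ 3*s = -4) → ((¬(2*s + w ≠ 9)) ∧ (2*w > -7 ∨ s + 2*w = 1) ∧ s + 2*w ≤ 5)) ∧ ((¬(2*w ≤ 0 ∧ 3*s = -4)) → (((s ≤ 2*w - 8 ↔ tot = 1) → ((¬(7*s ≠ 3)) ∧ (2*s > -19 ∨ 3*s = -11) ∧ tot ≤ 13)) ∧ ((¬(s ≤ 2*w - 8 ↔ tot = 1)) → ((¬(2*s + w ≠ 9)) ∧ (2*w > -7 ∨ 5*w = s - 4) ∧ 2*s ≤ 19))))


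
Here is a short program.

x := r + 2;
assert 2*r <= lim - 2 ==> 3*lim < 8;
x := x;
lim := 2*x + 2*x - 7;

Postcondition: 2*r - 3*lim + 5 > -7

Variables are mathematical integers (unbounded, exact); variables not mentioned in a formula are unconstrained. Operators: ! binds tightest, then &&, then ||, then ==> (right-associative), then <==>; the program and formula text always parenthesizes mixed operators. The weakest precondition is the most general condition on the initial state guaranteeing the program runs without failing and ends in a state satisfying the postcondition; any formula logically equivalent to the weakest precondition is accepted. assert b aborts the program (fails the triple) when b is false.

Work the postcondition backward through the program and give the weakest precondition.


Working backward. After the program, the postcondition 2*r - 3*lim + 5 > -7 must hold; in canonical form it is 2*r > 3*lim - 12.
Before lim := 2*x + 2*x - 7: 2*r > 12*x - 33
Before x := x: 2*r > 12*x - 33
Before assert 2*r <= lim - 2 ==> 3*lim < 8: (2*r <= lim - 2 ==> 3*lim < 8) && 2*r > 12*x - 33
Before x := r + 2: (2*r <= lim - 2 ==> 3*lim < 8) && 10*r < 9
Answer: WP = (2*r <= lim - 2 ==> 3*lim < 8) && 10*r < 9


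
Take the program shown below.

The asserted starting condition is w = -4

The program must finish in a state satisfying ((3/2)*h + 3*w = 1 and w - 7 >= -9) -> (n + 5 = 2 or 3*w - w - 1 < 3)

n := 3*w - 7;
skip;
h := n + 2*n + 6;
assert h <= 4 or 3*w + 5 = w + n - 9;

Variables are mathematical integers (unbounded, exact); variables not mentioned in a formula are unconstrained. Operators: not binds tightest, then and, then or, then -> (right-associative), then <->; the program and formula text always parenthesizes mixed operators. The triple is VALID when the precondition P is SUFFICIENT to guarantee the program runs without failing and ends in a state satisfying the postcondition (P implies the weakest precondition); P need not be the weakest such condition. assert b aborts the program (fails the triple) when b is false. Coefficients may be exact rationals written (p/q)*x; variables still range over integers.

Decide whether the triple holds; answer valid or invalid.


Working backward. After the program, the postcondition ((3/2)*h + 3*w = 1 and w - 7 >= -9) -> (n + 5 = 2 or 3*w - w - 1 < 3) must hold; in canonical form it is ((3/2)*h + 3*w = 1 and w >= -2) -> (n = -3 or 2*w < 4).
Before assert h <= 4 or 3*w + 5 = w + n - 9: (h <= 4 or 2*w = n - 14) and (((3/2)*h + 3*w = 1 and w >= -2) -> (n = -3 or 2*w < 4))
Before h := n + 2*n + 6: (3*n <= -2 or 2*w = n - 14) and (((9/2)*n + 3*w = -8 and w >= -2) -> (n = -3 or 2*w < 4))
Before skip: (3*n <= -2 or 2*w = n - 14) and (((9/2)*n + 3*w = -8 and w >= -2) -> (n = -3 or 2*w < 4))
Before n := 3*w - 7: (9*w <= 19 or w = 21) and (((33/2)*w = 47/2 and w >= -2) -> (3*w = 4 or 2*w < 4))
The weakest precondition is (9*w <= 19 or w = 21) and (((33/2)*w = 47/2 and w >= -2) -> (3*w = 4 or 2*w < 4)).
Check whether w = -4 implies it.
Every state satisfying the precondition satisfies the weakest precondition: the implication holds.
Answer: valid


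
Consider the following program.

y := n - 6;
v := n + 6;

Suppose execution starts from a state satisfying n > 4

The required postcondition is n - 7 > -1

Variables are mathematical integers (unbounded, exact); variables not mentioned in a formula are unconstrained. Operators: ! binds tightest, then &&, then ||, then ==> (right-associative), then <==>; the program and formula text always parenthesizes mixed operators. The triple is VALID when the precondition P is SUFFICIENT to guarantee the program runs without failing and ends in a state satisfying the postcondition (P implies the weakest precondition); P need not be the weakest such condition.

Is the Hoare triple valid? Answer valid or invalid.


Working backward. After the program, the postcondition n - 7 > -1 must hold; in canonical form it is n > 6.
Before v := n + 6: n > 6
Before y := n - 6: n > 6
The weakest precondition is n > 6.
Check whether n > 4 implies it.
Countermodel: at the initial state n = 5, the precondition holds but the weakest precondition fails.
Answer: invalid


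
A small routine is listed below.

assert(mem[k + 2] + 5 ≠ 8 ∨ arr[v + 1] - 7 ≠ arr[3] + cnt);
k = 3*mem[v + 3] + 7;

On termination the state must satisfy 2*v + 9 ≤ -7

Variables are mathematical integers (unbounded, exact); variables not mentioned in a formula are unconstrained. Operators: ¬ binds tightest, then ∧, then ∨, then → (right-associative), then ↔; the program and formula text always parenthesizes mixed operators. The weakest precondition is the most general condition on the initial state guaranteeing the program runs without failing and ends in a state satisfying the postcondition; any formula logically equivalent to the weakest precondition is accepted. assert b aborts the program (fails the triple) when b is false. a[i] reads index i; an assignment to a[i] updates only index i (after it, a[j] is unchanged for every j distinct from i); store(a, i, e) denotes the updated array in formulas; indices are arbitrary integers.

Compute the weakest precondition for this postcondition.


Working backward. After the program, the postcondition 2*v + 9 ≤ -7 must hold; in canonical form it is 2*v ≤ -16.
Before k := 3*mem[v + 3] + 7: 2*v ≤ -16
Before assert mem[k + 2] + 5 ≠ 8 ∨ arr[v + 1] - 7 ≠ arr[3] + cnt: (mem[k + 2] ≠ 3 ∨ arr[v + 1] ≠ arr[3] + cnt + 7) ∧ 2*v ≤ -16
Answer: WP = (mem[k + 2] ≠ 3 ∨ arr[v + 1] ≠ arr[3] + cnt + 7) ∧ 2*v ≤ -16


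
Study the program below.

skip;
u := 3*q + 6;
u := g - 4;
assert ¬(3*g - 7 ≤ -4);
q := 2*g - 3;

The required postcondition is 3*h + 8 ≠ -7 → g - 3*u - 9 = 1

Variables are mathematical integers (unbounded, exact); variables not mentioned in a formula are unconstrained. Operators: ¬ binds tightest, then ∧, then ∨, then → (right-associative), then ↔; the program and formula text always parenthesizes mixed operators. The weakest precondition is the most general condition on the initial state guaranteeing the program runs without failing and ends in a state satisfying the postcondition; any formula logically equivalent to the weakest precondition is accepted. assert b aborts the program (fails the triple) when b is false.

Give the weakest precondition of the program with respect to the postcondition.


Working backward. After the program, the postcondition 3*h + 8 ≠ -7 → g - 3*u - 9 = 1 must hold; in canonical form it is 3*h ≠ -15 → g = 3*u + 10.
Before q := 2*g - 3: 3*h ≠ -15 → g = 3*u + 10
Before assert ¬(3*g - 7 ≤ -4): (¬(3*g ≤ 3)) ∧ (3*h ≠ -15 → g = 3*u + 10)
Before u := g - 4: (¬(3*g ≤ 3)) ∧ (3*h ≠ -15 → 2*g = 2)
Before u := 3*q + 6: (¬(3*g ≤ 3)) ∧ (3*h ≠ -15 → 2*g = 2)
Before skip: (¬(3*g ≤ 3)) ∧ (3*h ≠ -15 → 2*g = 2)
Answer: WP = (¬(3*g ≤ 3)) ∧ (3*h ≠ -15 → 2*g = 2)


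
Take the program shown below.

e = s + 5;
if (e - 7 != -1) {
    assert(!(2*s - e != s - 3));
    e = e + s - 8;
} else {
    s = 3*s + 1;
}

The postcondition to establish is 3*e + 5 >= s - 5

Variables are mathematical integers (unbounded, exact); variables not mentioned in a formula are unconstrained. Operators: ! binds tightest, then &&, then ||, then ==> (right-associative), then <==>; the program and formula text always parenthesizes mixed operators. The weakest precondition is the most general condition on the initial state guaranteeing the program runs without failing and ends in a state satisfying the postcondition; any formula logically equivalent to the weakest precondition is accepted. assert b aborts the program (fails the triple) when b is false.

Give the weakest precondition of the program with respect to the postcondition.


Working backward. After the program, the postcondition 3*e + 5 >= s - 5 must hold; in canonical form it is 3*e >= s - 10.
Then branch requires (!(s != e - 3)) && 3*e + 2*s >= 14; else branch requires 3*e >= 3*s - 9.
Before the if: (e != 6 ==> ((!(s != e - 3)) && 3*e + 2*s >= 14)) && ((!(e != 6)) ==> 3*e >= 3*s - 9)
Before e := s + 5: !(s != 1)
Answer: WP = !(s != 1)


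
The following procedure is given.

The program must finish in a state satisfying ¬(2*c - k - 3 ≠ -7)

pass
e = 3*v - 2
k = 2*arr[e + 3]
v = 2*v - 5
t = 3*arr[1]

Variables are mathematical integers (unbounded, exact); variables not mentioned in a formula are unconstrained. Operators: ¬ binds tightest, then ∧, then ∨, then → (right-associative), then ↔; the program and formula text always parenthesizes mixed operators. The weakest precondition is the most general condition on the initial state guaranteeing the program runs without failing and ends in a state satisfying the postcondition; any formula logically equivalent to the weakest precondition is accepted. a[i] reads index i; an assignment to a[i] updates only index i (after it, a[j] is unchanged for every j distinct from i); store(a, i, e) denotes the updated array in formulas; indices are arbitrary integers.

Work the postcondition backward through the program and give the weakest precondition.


Working backward. After the program, the postcondition ¬(2*c - k - 3 ≠ -7) must hold; in canonical form it is ¬(2*c ≠ k - 4).
Before t := 3*arr[1]: ¬(2*c ≠ k - 4)
Before v := 2*v - 5: ¬(2*c ≠ k - 4)
Before k := 2*arr[e + 3]: ¬(2*c ≠ 2*arr[e + 3] - 4)
Before e := 3*v - 2: ¬(2*c ≠ 2*arr[3*v + 1] - 4)
Before skip: ¬(2*c ≠ 2*arr[3*v + 1] - 4)
Answer: WP = ¬(2*c ≠ 2*arr[3*v + 1] - 4)


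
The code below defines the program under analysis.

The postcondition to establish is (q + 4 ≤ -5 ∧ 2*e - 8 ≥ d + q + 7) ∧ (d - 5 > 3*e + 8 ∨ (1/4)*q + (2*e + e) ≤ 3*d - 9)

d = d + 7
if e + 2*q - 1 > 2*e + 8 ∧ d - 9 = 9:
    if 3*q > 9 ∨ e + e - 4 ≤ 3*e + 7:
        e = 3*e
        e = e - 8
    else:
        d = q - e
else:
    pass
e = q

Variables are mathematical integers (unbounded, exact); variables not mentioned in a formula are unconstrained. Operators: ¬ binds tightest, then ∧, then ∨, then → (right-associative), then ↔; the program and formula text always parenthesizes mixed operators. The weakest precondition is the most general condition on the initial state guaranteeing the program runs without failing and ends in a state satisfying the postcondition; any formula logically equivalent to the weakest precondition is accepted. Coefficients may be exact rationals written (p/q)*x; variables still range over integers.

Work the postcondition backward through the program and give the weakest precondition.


Working backward. After the program, the postcondition (q + 4 ≤ -5 ∧ 2*e - 8 ≥ d + q + 7) ∧ (d - 5 > 3*e + 8 ∨ (1/4)*q + (2*e + e) ≤ 3*d - 9) must hold; in canonical form it is q ≤ -9 ∧ 2*e ≥ d + q + 15 ∧ (d > 3*e + 13 ∨ 3*e + (1/4)*q ≤ 3*d - 9).
Before e := q: q ≤ -9 ∧ q ≥ d + 15 ∧ (d > 3*q + 13 ∨ (13/4)*q ≤ 3*d - 9)
Then branch requires ((3*q > 9 ∨ e ≥ -11) → (q ≤ -9 ∧ q ≥ d + 15 ∧ (d > 3*q + 13 ∨ (13/4)*q ≤ 3*d - 9))) ∧ ((¬(3*q > 9 ∨ e ≥ -11)) → (q ≤ -9 ∧ e ≥ 15 ∧ (e + 2*q < -13 ∨ 3*e + (1/4)*q ≤ -9))); else branch requires q ≤ -9 ∧ q ≥ d + 15 ∧ (d > 3*q + 13 ∨ (13/4)*q ≤ 3*d - 9).
Before the if: ((2*q > e + 9 ∧ d = 18) → (((3*q > 9 ∨ e ≥ -11) → (q ≤ -9 ∧ q ≥ d + 15 ∧ (d > 3*q + 13 ∨ (13/4)*q ≤ 3*d - 9))) ∧ ((¬(3*q > 9 ∨ e ≥ -11)) → (q ≤ -9 ∧ e ≥ 15 ∧ (e + 2*q < -13 ∨ 3*e + (1/4)*q ≤ -9))))) ∧ ((¬(2*q > e + 9 ∧ d = 18)) → (q ≤ -9 ∧ q ≥ d + 15 ∧ (d > 3*q + 13 ∨ (13/4)*q ≤ 3*d - 9)))
Before d := d + 7: ((2*q > e + 9 ∧ d = 11) → (((3*q > 9 ∨ e ≥ -11) → (q ≤ -9 ∧ q ≥ d + 22 ∧ (d > 3*q + 6 ∨ (13/4)*q ≤ 3*d + 12))) ∧ ((¬(3*q > 9 ∨ e ≥ -11)) → (q ≤ -9 ∧ e ≥ 15 ∧ (e + 2*q < -13 ∨ 3*e + (1/4)*q ≤ -9))))) ∧ ((¬(2*q > e + 9 ∧ d = 11)) → (q ≤ -9 ∧ q ≥ d + 22 ∧ (d > 3*q + 6 ∨ (13/4)*q ≤ 3*d + 12)))
Answer: WP = ((2*q > e + 9 ∧ d = 11) → (((3*q > 9 ∨ e ≥ -11) → (q ≤ -9 ∧ q ≥ d + 22 ∧ (d > 3*q + 6 ∨ (13/4)*q ≤ 3*d + 12))) ∧ ((¬(3*q > 9 ∨ e ≥ -11)) → (q ≤ -9 ∧ e ≥ 15 ∧ (e + 2*q < -13 ∨ 3*e + (1/4)*q ≤ -9))))) ∧ ((¬(2*q > e + 9 ∧ d = 11)) → (q ≤ -9 ∧ q ≥ d + 22 ∧ (d > 3*q + 6 ∨ (13/4)*q ≤ 3*d + 12)))


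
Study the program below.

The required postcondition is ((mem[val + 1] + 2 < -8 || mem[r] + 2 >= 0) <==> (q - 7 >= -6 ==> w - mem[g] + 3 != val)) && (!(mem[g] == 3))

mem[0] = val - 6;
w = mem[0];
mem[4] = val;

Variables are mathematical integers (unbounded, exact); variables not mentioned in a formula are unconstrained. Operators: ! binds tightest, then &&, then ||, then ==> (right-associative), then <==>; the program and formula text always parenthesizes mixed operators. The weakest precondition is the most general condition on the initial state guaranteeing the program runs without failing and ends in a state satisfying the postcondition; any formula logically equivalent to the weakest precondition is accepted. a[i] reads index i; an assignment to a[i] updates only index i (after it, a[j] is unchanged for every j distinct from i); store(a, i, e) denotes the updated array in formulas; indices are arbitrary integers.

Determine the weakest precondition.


Working backward. After the program, the postcondition ((mem[val + 1] + 2 < -8 || mem[r] + 2 >= 0) <==> (q - 7 >= -6 ==> w - mem[g] + 3 != val)) && (!(mem[g] == 3)) must hold; in canonical form it is ((mem[val + 1] < -10 || mem[r] >= -2) <==> (q >= 1 ==> w != mem[g] + val - 3)) && (!(mem[g] == 3)).
Before mem[4] := val: ((store(mem, 4, val)[val + 1] < -10 || store(mem, 4, val)[r] >= -2) <==> (q >= 1 ==> w != store(mem, 4, val)[g] + val - 3)) && (!(store(mem, 4, val)[g] == 3))
Before w := mem[0]: ((store(mem, 4, val)[val + 1] < -10 || store(mem, 4, val)[r] >= -2) <==> (q >= 1 ==> mem[0] != store(mem, 4, val)[g] + val - 3)) && (!(store(mem, 4, val)[g] == 3))
Before mem[0] := val - 6: ((store(store(mem, 0, val - 6), 4, val)[val + 1] < -10 || store(store(mem, 0, val - 6), 4, val)[r] >= -2) <==> (q >= 1 ==> store(store(mem, 0, val - 6), 4, val)[g] != -3)) && (!(store(store(mem, 0, val - 6), 4, val)[g] == 3))
Answer: WP = ((store(store(mem, 0, val - 6), 4, val)[val + 1] < -10 || store(store(mem, 0, val - 6), 4, val)[r] >= -2) <==> (q >= 1 ==> store(store(mem, 0, val - 6), 4, val)[g] != -3)) && (!(store(store(mem, 0, val - 6), 4, val)[g] == 3))


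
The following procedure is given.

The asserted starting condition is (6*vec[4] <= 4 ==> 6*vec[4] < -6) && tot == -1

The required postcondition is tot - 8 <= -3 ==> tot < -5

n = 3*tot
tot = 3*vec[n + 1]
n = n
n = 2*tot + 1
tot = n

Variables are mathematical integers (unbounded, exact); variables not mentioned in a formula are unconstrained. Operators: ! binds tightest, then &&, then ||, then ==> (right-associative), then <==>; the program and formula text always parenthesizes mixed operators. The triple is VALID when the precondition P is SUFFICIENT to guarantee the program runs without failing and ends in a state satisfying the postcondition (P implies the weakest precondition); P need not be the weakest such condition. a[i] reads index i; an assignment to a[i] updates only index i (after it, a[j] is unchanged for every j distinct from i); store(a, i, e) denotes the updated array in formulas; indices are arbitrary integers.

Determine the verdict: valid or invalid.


Working backward. After the program, the postcondition tot - 8 <= -3 ==> tot < -5 must hold; in canonical form it is tot <= 5 ==> tot < -5.
Before tot := n: n <= 5 ==> n < -5
Before n := 2*tot + 1: 2*tot <= 4 ==> 2*tot < -6
Before n := n: 2*tot <= 4 ==> 2*tot < -6
Before tot := 3*vec[n + 1]: 6*vec[n + 1] <= 4 ==> 6*vec[n + 1] < -6
Before n := 3*tot: 6*vec[3*tot + 1] <= 4 ==> 6*vec[3*tot + 1] < -6
The weakest precondition is 6*vec[3*tot + 1] <= 4 ==> 6*vec[3*tot + 1] < -6.
Check whether (6*vec[4] <= 4 ==> 6*vec[4] < -6) && tot == -1 implies it.
Countermodel: at the initial state tot = -1, vec = {[-2] = 0, [4] = -15217, elsewhere -15217}, the precondition holds but the weakest precondition fails.
Answer: invalid


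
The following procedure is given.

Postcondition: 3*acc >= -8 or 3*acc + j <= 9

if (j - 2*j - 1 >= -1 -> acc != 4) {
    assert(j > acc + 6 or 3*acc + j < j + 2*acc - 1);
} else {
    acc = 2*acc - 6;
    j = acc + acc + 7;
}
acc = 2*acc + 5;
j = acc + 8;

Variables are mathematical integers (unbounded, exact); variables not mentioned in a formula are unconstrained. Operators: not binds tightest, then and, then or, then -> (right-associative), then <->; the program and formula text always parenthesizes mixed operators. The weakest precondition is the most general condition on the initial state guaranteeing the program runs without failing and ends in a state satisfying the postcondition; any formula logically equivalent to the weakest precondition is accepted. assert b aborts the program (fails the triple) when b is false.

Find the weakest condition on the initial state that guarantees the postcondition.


Working backward. After the program, 3*acc >= -8 or 3*acc + j <= 9 must hold.
Before j := acc + 8: 3*acc >= -8 or 4*acc <= 1
Before acc := 2*acc + 5: 6*acc >= -23 or 8*acc <= -19
Then branch requires (j > acc + 6 or acc < -1) and (6*acc >= -23 or 8*acc <= -19); else branch requires 12*acc >= 13 or 16*acc <= 29.
Before the if: ((j <= 0 -> acc != 4) -> ((j > acc + 6 or acc < -1) and (6*acc >= -23 or 8*acc <= -19))) and ((not (j <= 0 -> acc != 4)) -> (12*acc >= 13 or 16*acc <= 29))
Answer: WP = ((j <= 0 -> acc != 4) -> ((j > acc + 6 or acc < -1) and (6*acc >= -23 or 8*acc <= -19))) and ((not (j <= 0 -> acc != 4)) -> (12*acc >= 13 or 16*acc <= 29))


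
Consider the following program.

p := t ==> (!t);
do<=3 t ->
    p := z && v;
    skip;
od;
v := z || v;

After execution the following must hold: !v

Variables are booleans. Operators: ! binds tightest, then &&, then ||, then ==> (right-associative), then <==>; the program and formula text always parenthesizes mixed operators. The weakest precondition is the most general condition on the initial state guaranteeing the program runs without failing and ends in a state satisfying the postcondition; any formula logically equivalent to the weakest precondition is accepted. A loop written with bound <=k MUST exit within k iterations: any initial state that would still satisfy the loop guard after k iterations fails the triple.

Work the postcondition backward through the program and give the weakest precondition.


Working backward. After the program, !v must hold.
Before v := z || v: !(z || v)
Before the loop (bound <=3), unroll the exhaustion recursion (WP_0 = exit-now case; WP_j = one more guarded iteration, up to j = 3):
  WP_0: (!t) && (!(z || v))
  WP_1: (t ==> ((!t) && (!(z || v)))) && ((!t) ==> (!(z || v)))
  WP_2: (t ==> ((t ==> ((!t) && (!(z || v)))) && ((!t) ==> (!(z || v))))) && ((!t) ==> (!(z || v)))
  WP_3: (t ==> ((t ==> ((t ==> ((!t) && (!(z || v)))) && ((!t) ==> (!(z || v))))) && ((!t) ==> (!(z || v))))) && ((!t) ==> (!(z || v)))
So before the loop: (t ==> ((t ==> ((t ==> ((!t) && (!(z || v)))) && ((!t) ==> (!(z || v))))) && ((!t) ==> (!(z || v))))) && ((!t) ==> (!(z || v)))
Before p := t ==> (!t): (t ==> ((t ==> ((t ==> ((!t) && (!(z || v)))) && ((!t) ==> (!(z || v))))) && ((!t) ==> (!(z || v))))) && ((!t) ==> (!(z || v)))
Answer: WP = (t ==> ((t ==> ((t ==> ((!t) && (!(z || v)))) && ((!t) ==> (!(z || v))))) && ((!t) ==> (!(z || v))))) && ((!t) ==> (!(z || v)))


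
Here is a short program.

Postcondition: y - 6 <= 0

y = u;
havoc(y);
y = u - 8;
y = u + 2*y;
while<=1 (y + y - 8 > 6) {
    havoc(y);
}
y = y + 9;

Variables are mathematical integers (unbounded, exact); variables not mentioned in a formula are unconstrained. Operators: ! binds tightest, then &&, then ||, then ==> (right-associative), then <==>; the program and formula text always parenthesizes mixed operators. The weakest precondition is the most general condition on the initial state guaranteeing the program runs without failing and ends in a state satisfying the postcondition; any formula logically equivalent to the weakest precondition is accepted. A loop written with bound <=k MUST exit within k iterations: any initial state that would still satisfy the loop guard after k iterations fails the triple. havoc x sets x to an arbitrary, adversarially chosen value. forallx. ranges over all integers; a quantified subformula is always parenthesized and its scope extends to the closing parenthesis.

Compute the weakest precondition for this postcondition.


Working backward. After the program, the postcondition y - 6 <= 0 must hold; in canonical form it is y <= 6.
Before y := y + 9: y <= -3
Before the loop (bound <=1), unroll the exhaustion recursion (WP_0 = exit-now case; WP_j = one more guarded iteration, up to j = 1):
  WP_0: (!(2*y > 14)) && y <= -3
  WP_1: (2*y > 14 ==> (forall y_1. ((!(2*y_1 > 14)) && y_1 <= -3))) && ((!(2*y > 14)) ==> y <= -3)
So before the loop: (2*y > 14 ==> (forall y_1. ((!(2*y_1 > 14)) && y_1 <= -3))) && ((!(2*y > 14)) ==> y <= -3)
Before y := u + 2*y: (2*u + 4*y > 14 ==> (forall y_1. ((!(2*y_1 > 14)) && y_1 <= -3))) && ((!(2*u + 4*y > 14)) ==> u + 2*y <= -3)
Before y := u - 8: (6*u > 46 ==> (forall y_1. ((!(2*y_1 > 14)) && y_1 <= -3))) && ((!(6*u > 46)) ==> 3*u <= 13)
Before havoc y: (6*u > 46 ==> (forall y_1. ((!(2*y_1 > 14)) && y_1 <= -3))) && ((!(6*u > 46)) ==> 3*u <= 13)
Before y := u: (6*u > 46 ==> (forall y_1. ((!(2*y_1 > 14)) && y_1 <= -3))) && ((!(6*u > 46)) ==> 3*u <= 13)
Answer: WP = (6*u > 46 ==> (forall y_1. ((!(2*y_1 > 14)) && y_1 <= -3))) && ((!(6*u > 46)) ==> 3*u <= 13)
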